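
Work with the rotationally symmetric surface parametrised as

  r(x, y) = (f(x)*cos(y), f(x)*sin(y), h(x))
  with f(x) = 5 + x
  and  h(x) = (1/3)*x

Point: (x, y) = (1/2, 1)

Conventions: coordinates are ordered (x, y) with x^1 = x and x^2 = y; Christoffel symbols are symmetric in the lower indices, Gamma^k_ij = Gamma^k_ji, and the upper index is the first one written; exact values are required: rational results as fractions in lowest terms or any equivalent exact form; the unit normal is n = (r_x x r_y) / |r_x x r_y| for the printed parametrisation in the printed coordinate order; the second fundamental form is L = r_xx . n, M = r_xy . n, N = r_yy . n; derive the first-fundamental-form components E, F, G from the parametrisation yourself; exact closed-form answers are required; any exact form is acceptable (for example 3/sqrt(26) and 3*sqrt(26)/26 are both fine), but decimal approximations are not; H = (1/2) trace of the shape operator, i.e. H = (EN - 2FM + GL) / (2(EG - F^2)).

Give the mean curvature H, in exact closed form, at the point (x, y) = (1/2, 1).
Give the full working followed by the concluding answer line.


f = 11/2, f' = 1, f'' = 0, h' = 1/3, h'' = 0
E = 10/9, F = 0, G = 121/4; answer radicand W^2 = 10/9
unnormalised second-form numerators: l = 0, m = 0, n = 11/6; L = l/sqrt(10/9), and similarly M = m/sqrt(W^2), N = n/sqrt(W^2)
H = (E*n - 2*F*m + G*l) / (2*(EG - F^2)*sqrt(W^2)); E*n - 2*F*m + G*l = 55/27, EG - F^2 = 605/18, so H = (1/33)/sqrt(10/9)

Answer: H = sqrt(10)/110


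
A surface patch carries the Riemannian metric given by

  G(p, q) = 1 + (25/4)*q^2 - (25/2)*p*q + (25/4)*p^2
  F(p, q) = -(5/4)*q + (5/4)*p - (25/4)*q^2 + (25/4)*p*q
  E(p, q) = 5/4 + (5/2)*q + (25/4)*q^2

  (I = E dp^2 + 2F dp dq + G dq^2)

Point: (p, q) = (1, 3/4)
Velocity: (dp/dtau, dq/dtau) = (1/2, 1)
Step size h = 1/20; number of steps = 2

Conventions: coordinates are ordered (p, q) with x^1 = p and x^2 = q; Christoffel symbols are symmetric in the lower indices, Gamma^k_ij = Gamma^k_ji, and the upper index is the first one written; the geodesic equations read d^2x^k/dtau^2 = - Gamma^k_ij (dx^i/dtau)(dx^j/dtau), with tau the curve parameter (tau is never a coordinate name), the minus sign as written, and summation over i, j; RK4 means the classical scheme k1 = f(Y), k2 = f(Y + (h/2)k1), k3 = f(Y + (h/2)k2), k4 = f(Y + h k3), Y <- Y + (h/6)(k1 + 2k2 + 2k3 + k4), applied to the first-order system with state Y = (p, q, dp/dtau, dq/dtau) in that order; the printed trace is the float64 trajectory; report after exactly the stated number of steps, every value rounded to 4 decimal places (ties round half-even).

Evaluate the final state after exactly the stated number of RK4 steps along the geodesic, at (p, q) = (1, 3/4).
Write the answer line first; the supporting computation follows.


Answer: p = 1.0500, q = 0.8500, dp/dtau = 0.5000, dq/dtau = 1.0000

f(Y) = (dp/dtau, dq/dtau, -Gamma^p_ij Y'^i Y'^j, -Gamma^q_ij Y'^i Y'^j) with the Gammas evaluated at the stage position; h = 0.050000; intermediate values shown to 6 dp
step 0: p = 1.0000, q = 0.7500, dp/dtau = 0.5000, dq/dtau = 1.0000
step 1:
  k1: at (p, q) = (1.000000, 0.750000), (dp/dtau, dq/dtau) = (0.500000, 1.000000); Gamma_ppp = 0.000000, Gamma_ppq = 0.844444, Gamma_pqq = -0.844444, Gamma_qpp = 0.000000, Gamma_qpq = 0.222222, Gamma_qqq = -0.222222; k1 = (0.500000, 1.000000, 0.000000, 0.000000)
  k2: at (p, q) = (1.012500, 0.775000), (dp/dtau, dq/dtau) = (0.500000, 1.000000); Gamma_ppp = 0.000000, Gamma_ppq = 0.835453, Gamma_pqq = -0.835453, Gamma_qpp = 0.000000, Gamma_qpq = 0.203508, Gamma_qqq = -0.203508; k2 = (0.500000, 1.000000, 0.000000, 0.000000)
  k3: at (p, q) = (1.012500, 0.775000), (dp/dtau, dq/dtau) = (0.500000, 1.000000); Gamma_ppp = 0.000000, Gamma_ppq = 0.835453, Gamma_pqq = -0.835453, Gamma_qpp = 0.000000, Gamma_qpq = 0.203508, Gamma_qqq = -0.203508; k3 = (0.500000, 1.000000, 0.000000, 0.000000)
  k4: at (p, q) = (1.025000, 0.800000), (dp/dtau, dq/dtau) = (0.500000, 1.000000); Gamma_ppp = 0.000000, Gamma_ppq = 0.826020, Gamma_pqq = -0.826020, Gamma_qpp = 0.000000, Gamma_qpq = 0.185854, Gamma_qqq = -0.185854; k4 = (0.500000, 1.000000, 0.000000, 0.000000)
  Y <- Y + (h/6)(k1 + 2k2 + 2k3 + k4): p = 1.0250, q = 0.8000, dp/dtau = 0.5000, dq/dtau = 1.0000
step 2:
  k1: at (p, q) = (1.025000, 0.800000), (dp/dtau, dq/dtau) = (0.500000, 1.000000); Gamma_ppp = 0.000000, Gamma_ppq = 0.826020, Gamma_pqq = -0.826020, Gamma_qpp = 0.000000, Gamma_qpq = 0.185854, Gamma_qqq = -0.185854; k1 = (0.500000, 1.000000, 0.000000, 0.000000)
  k2: at (p, q) = (1.037500, 0.825000), (dp/dtau, dq/dtau) = (0.500000, 1.000000); Gamma_ppp = 0.000000, Gamma_ppq = 0.816225, Gamma_pqq = -0.816225, Gamma_qpp = 0.000000, Gamma_qpq = 0.169217, Gamma_qqq = -0.169217; k2 = (0.500000, 1.000000, 0.000000, 0.000000)
  k3: at (p, q) = (1.037500, 0.825000), (dp/dtau, dq/dtau) = (0.500000, 1.000000); Gamma_ppp = 0.000000, Gamma_ppq = 0.816225, Gamma_pqq = -0.816225, Gamma_qpp = 0.000000, Gamma_qpq = 0.169217, Gamma_qqq = -0.169217; k3 = (0.500000, 1.000000, 0.000000, 0.000000)
  k4: at (p, q) = (1.050000, 0.850000), (dp/dtau, dq/dtau) = (0.500000, 1.000000); Gamma_ppp = 0.000000, Gamma_ppq = 0.806142, Gamma_pqq = -0.806142, Gamma_qpp = 0.000000, Gamma_qpq = 0.153551, Gamma_qqq = -0.153551; k4 = (0.500000, 1.000000, 0.000000, 0.000000)
  Y <- Y + (h/6)(k1 + 2k2 + 2k3 + k4): p = 1.0500, q = 0.8500, dp/dtau = 0.5000, dq/dtau = 1.0000


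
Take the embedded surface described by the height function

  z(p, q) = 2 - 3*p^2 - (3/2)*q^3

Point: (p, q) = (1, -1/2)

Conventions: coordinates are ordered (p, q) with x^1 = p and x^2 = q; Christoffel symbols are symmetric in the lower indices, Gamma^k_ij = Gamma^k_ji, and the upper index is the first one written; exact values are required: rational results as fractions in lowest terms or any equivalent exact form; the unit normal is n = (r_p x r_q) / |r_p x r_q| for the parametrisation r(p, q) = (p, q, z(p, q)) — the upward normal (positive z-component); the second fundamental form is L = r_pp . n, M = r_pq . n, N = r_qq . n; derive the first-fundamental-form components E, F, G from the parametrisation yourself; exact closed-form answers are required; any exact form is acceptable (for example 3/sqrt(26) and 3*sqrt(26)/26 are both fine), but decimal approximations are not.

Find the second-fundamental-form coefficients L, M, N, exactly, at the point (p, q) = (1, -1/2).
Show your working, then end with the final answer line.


z_p = -6, z_q = -9/8, z_pp = -6, z_pq = 0, z_qq = 9/2
E = 37, F = 27/4, G = 145/64; answer radicand W^2 = 2449/64
unnormalised second-form numerators: l = -6, m = 0, n = 9/2; L = l/sqrt(2449/64), and similarly M = m/sqrt(W^2), N = n/sqrt(W^2)

Answer: L = -48*sqrt(2449)/2449, M = 0, N = 36*sqrt(2449)/2449


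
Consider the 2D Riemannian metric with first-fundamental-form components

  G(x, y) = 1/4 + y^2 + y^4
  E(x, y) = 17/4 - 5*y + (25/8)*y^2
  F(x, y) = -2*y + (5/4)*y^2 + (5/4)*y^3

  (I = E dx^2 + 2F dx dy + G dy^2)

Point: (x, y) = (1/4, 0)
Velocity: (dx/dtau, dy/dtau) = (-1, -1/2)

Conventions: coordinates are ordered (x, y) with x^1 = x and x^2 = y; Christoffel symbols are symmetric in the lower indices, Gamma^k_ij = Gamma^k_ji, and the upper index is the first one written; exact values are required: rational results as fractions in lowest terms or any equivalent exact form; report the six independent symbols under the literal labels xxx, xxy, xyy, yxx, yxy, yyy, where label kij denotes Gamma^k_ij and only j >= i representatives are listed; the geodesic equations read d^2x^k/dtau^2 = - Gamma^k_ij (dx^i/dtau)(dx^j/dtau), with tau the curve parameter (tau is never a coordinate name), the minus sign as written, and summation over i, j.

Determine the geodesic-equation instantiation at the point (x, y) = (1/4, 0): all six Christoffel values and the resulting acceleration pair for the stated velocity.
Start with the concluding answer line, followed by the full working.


Answer: Gamma_xxx = 0, Gamma_xxy = -10/17, Gamma_xyy = -8/17, Gamma_yxx = 10, Gamma_yxy = 0, Gamma_yyy = 0; accelerations (d^2x/dtau^2, d^2y/dtau^2) = (12/17, -10)

E = 17/4, F = 0, G = 1/4 at the point
E_x = 0, E_y = -5, F_x = 0, F_y = -2, G_x = 0, G_y = 0
EG - F^2 = 17/16;  g^inv = (16/17) * [[1/4, 0], [0, 17/4]]
first-kind symbols [ij,l] = (1/2)(d_i g_jl + d_j g_il - d_l g_ij): [xx,x] = E_x/2 = 0, [xx,y] = F_x - E_y/2 = 5/2, [xy,x] = E_y/2 = -5/2, [xy,y] = G_x/2 = 0, [yy,x] = F_y - G_x/2 = -2, [yy,y] = G_y/2 = 0
Gamma^x_ij = (G*[ij,x] - F*[ij,y])/(EG - F^2), Gamma^y_ij = (E*[ij,y] - F*[ij,x])/(EG - F^2)
Gamma_xxx = 0, Gamma_xxy = -10/17, Gamma_xyy = -8/17, Gamma_yxx = 10, Gamma_yxy = 0, Gamma_yyy = 0
d^2x/dtau^2 = -(Gamma_xxx*(-1)^2 + 2*Gamma_xxy*(-1)*(-1/2) + Gamma_xyy*(-1/2)^2) = 12/17
d^2y/dtau^2 = -(Gamma_yxx*(-1)^2 + 2*Gamma_yxy*(-1)*(-1/2) + Gamma_yyy*(-1/2)^2) = -10


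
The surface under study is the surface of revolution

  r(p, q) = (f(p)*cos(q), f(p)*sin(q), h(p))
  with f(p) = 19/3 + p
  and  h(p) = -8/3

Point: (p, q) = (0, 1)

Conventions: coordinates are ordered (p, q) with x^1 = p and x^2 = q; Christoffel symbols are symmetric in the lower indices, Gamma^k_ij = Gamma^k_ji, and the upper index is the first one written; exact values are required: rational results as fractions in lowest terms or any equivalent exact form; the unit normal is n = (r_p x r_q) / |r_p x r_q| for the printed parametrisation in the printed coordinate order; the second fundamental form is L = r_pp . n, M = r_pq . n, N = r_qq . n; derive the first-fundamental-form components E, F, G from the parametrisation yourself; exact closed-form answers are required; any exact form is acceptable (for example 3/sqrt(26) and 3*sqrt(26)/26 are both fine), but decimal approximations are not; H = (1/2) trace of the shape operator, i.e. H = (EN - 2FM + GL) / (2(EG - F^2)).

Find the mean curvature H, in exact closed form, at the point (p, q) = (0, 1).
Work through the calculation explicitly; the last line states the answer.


f = 19/3, f' = 1, f'' = 0, h' = 0, h'' = 0
E = 1, F = 0, G = 361/9; answer radicand W^2 = 1
unnormalised second-form numerators: l = 0, m = 0, n = 0; L = l/sqrt(1), and similarly M = m/sqrt(W^2), N = n/sqrt(W^2)
H = (E*n - 2*F*m + G*l) / (2*(EG - F^2)*sqrt(W^2)); E*n - 2*F*m + G*l = 0, EG - F^2 = 361/9, so H = (0)/sqrt(1)

Answer: H = 0


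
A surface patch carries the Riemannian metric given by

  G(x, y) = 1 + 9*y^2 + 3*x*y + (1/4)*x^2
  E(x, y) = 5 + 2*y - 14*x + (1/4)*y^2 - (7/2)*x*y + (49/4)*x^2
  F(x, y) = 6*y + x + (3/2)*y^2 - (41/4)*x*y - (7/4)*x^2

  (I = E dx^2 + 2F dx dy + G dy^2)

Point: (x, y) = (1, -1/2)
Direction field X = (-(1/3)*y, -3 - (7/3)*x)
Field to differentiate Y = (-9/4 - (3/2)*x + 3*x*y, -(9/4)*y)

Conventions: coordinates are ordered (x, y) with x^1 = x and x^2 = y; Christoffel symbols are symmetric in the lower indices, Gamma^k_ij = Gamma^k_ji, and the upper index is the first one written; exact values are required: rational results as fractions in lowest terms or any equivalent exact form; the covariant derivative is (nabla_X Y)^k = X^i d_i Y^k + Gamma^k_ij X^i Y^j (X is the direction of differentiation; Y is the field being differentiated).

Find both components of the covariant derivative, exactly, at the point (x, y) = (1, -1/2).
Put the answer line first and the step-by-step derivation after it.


Answer: (nabla_X Y)^x = -389/24, (nabla_X Y)^y = 73/6

E = 65/16, F = 7/4, G = 2 at the point
E_x = 49/4, E_y = -7/4, F_x = 21/8, F_y = -23/4, G_x = -1, G_y = -6
EG - F^2 = 81/16;  g^inv = (16/81) * [[2, -7/4], [-7/4, 65/16]]
first-kind symbols [ij,l] = (1/2)(d_i g_jl + d_j g_il - d_l g_ij): [xx,x] = E_x/2 = 49/8, [xx,y] = F_x - E_y/2 = 7/2, [xy,x] = E_y/2 = -7/8, [xy,y] = G_x/2 = -1/2, [yy,x] = F_y - G_x/2 = -21/4, [yy,y] = G_y/2 = -3
Gamma^x_ij = (G*[ij,x] - F*[ij,y])/(EG - F^2), Gamma^y_ij = (E*[ij,y] - F*[ij,x])/(EG - F^2)
Gamma_xxx = 98/81, Gamma_xxy = -14/81, Gamma_xyy = -28/27, Gamma_yxx = 56/81, Gamma_yxy = -8/81, Gamma_yyy = -16/27
X = (1/6, -16/3), Y = (-21/4, 9/8) at the point


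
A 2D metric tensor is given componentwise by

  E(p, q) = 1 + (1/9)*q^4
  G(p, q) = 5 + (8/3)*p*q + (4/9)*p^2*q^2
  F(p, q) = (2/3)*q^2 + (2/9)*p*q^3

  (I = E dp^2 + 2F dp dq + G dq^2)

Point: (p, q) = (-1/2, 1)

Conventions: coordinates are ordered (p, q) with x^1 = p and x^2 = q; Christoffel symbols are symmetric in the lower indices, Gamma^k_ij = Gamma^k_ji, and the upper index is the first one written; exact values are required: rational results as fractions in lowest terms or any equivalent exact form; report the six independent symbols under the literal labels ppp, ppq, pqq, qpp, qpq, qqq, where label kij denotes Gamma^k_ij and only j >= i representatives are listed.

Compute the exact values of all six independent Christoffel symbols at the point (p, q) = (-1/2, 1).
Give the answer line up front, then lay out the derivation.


Answer: Gamma_ppp = 0, Gamma_ppq = 2/35, Gamma_pqq = -1/35, Gamma_qpp = 0, Gamma_qpq = 2/7, Gamma_qqq = -1/7

E = 10/9, F = 5/9, G = 34/9 at the point
E_p = 0, E_q = 4/9, F_p = 2/9, F_q = 1, G_p = 20/9, G_q = -10/9
EG - F^2 = 35/9;  g^inv = (9/35) * [[34/9, -5/9], [-5/9, 10/9]]
first-kind symbols [ij,l] = (1/2)(d_i g_jl + d_j g_il - d_l g_ij): [pp,p] = E_p/2 = 0, [pp,q] = F_p - E_q/2 = 0, [pq,p] = E_q/2 = 2/9, [pq,q] = G_p/2 = 10/9, [qq,p] = F_q - G_p/2 = -1/9, [qq,q] = G_q/2 = -5/9
Gamma^p_ij = (G*[ij,p] - F*[ij,q])/(EG - F^2), Gamma^q_ij = (E*[ij,q] - F*[ij,p])/(EG - F^2)


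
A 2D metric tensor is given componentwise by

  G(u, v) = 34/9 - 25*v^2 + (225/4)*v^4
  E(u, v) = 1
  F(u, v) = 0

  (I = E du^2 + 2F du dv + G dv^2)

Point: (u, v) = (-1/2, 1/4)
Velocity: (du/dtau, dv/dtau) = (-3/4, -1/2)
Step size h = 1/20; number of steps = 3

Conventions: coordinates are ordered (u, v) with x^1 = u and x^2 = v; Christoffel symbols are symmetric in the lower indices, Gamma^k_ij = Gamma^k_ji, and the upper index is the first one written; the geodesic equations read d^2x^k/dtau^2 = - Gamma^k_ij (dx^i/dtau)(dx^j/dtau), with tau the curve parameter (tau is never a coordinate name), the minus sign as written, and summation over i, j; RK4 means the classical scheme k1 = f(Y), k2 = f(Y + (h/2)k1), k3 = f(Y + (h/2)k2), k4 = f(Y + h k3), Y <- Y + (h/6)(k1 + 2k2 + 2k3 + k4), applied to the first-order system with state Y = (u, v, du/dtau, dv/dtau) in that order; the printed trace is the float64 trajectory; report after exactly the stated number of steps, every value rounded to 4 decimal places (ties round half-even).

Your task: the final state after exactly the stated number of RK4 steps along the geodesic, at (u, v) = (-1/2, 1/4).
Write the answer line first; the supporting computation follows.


Answer: u = -0.6125, v = 0.1793, du/dtau = -0.7500, dv/dtau = -0.4481

f(Y) = (du/dtau, dv/dtau, -Gamma^u_ij Y'^i Y'^j, -Gamma^v_ij Y'^i Y'^j) with the Gammas evaluated at the stage position; h = 0.050000; intermediate values shown to 6 dp
step 0: u = -0.5000, v = 0.2500, du/dtau = -0.7500, dv/dtau = -0.5000
step 1:
  k1: at (u, v) = (-0.500000, 0.250000), (du/dtau, dv/dtau) = (-0.750000, -0.500000); Gamma_uuu = 0.000000, Gamma_uuv = 0.000000, Gamma_uvv = 0.000000, Gamma_vuu = 0.000000, Gamma_vuv = 0.000000, Gamma_vvv = -1.844838; k1 = (-0.750000, -0.500000, 0.000000, 0.461209)
  k2: at (u, v) = (-0.518750, 0.237500), (du/dtau, dv/dtau) = (-0.750000, -0.488470); Gamma_uuu = 0.000000, Gamma_uuv = 0.000000, Gamma_uvv = 0.000000, Gamma_vuu = 0.000000, Gamma_vuv = 0.000000, Gamma_vvv = -1.739736; k2 = (-0.750000, -0.488470, 0.000000, 0.415106)
  k3: at (u, v) = (-0.518750, 0.237788), (du/dtau, dv/dtau) = (-0.750000, -0.489622); Gamma_uuu = 0.000000, Gamma_uuv = 0.000000, Gamma_uvv = 0.000000, Gamma_vuu = 0.000000, Gamma_vuv = 0.000000, Gamma_vvv = -1.742156; k3 = (-0.750000, -0.489622, 0.000000, 0.417647)
  k4: at (u, v) = (-0.537500, 0.225519), (du/dtau, dv/dtau) = (-0.750000, -0.479118); Gamma_uuu = 0.000000, Gamma_uuv = 0.000000, Gamma_uvv = 0.000000, Gamma_vuu = 0.000000, Gamma_vuv = 0.000000, Gamma_vvv = -1.639502; k4 = (-0.750000, -0.479118, 0.000000, 0.376354)
  Y <- Y + (h/6)(k1 + 2k2 + 2k3 + k4): u = -0.5375, v = 0.2255, du/dtau = -0.7500, dv/dtau = -0.4791
step 2:
  k1: at (u, v) = (-0.537500, 0.225539), (du/dtau, dv/dtau) = (-0.750000, -0.479141); Gamma_uuu = 0.000000, Gamma_uuv = 0.000000, Gamma_uvv = 0.000000, Gamma_vuu = 0.000000, Gamma_vuv = 0.000000, Gamma_vvv = -1.639671; k1 = (-0.750000, -0.479141, 0.000000, 0.376429)
  k2: at (u, v) = (-0.556250, 0.213561), (du/dtau, dv/dtau) = (-0.750000, -0.469730); Gamma_uuu = 0.000000, Gamma_uuv = 0.000000, Gamma_uvv = 0.000000, Gamma_vuu = 0.000000, Gamma_vuv = 0.000000, Gamma_vvv = -1.540436; k2 = (-0.750000, -0.469730, 0.000000, 0.339892)
  k3: at (u, v) = (-0.556250, 0.213796), (du/dtau, dv/dtau) = (-0.750000, -0.470644); Gamma_uuu = 0.000000, Gamma_uuv = 0.000000, Gamma_uvv = 0.000000, Gamma_vuu = 0.000000, Gamma_vuv = 0.000000, Gamma_vvv = -1.542373; k3 = (-0.750000, -0.470644, 0.000000, 0.341644)
  k4: at (u, v) = (-0.575000, 0.202007), (du/dtau, dv/dtau) = (-0.750000, -0.462059); Gamma_uuu = 0.000000, Gamma_uuv = 0.000000, Gamma_uvv = 0.000000, Gamma_vuu = 0.000000, Gamma_vuv = 0.000000, Gamma_vvv = -1.445952; k4 = (-0.750000, -0.462059, 0.000000, 0.308709)
  Y <- Y + (h/6)(k1 + 2k2 + 2k3 + k4): u = -0.5750, v = 0.2020, du/dtau = -0.7500, dv/dtau = -0.4621
step 3:
  k1: at (u, v) = (-0.575000, 0.202023), (du/dtau, dv/dtau) = (-0.750000, -0.462073); Gamma_uuu = 0.000000, Gamma_uuv = 0.000000, Gamma_uvv = 0.000000, Gamma_vuu = 0.000000, Gamma_vuv = 0.000000, Gamma_vvv = -1.446082; k1 = (-0.750000, -0.462073, 0.000000, 0.308755)
  k2: at (u, v) = (-0.593750, 0.190471), (du/dtau, dv/dtau) = (-0.750000, -0.454354); Gamma_uuu = 0.000000, Gamma_uuv = 0.000000, Gamma_uvv = 0.000000, Gamma_vuu = 0.000000, Gamma_vuv = 0.000000, Gamma_vvv = -1.353010; k2 = (-0.750000, -0.454354, 0.000000, 0.279312)
  k3: at (u, v) = (-0.593750, 0.190664), (du/dtau, dv/dtau) = (-0.750000, -0.455090); Gamma_uuu = 0.000000, Gamma_uuv = 0.000000, Gamma_uvv = 0.000000, Gamma_vuu = 0.000000, Gamma_vuv = 0.000000, Gamma_vvv = -1.354552; k3 = (-0.750000, -0.455090, 0.000000, 0.280537)
  k4: at (u, v) = (-0.612500, 0.179268), (du/dtau, dv/dtau) = (-0.750000, -0.448046); Gamma_uuu = 0.000000, Gamma_uuv = 0.000000, Gamma_uvv = 0.000000, Gamma_vuu = 0.000000, Gamma_vuv = 0.000000, Gamma_vvv = -1.264188; k4 = (-0.750000, -0.448046, 0.000000, 0.253779)
  Y <- Y + (h/6)(k1 + 2k2 + 2k3 + k4): u = -0.6125, v = 0.1793, du/dtau = -0.7500, dv/dtau = -0.4481


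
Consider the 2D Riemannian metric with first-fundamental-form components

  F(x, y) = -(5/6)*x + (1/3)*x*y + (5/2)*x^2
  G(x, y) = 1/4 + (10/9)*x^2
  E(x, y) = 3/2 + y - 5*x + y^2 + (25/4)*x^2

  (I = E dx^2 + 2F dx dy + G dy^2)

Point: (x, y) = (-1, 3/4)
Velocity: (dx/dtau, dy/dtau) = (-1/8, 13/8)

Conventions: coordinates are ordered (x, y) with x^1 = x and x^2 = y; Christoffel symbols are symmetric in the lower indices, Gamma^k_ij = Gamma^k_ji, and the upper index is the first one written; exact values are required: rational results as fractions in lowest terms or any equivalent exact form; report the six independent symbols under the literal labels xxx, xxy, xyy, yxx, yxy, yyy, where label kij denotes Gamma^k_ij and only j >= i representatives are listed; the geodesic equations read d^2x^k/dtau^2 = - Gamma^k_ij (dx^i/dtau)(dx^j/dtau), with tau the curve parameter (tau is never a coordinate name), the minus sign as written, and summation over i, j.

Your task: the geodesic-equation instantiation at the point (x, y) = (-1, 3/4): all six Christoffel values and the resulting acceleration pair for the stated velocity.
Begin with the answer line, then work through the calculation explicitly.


Answer: Gamma_xxx = 5276/5549, Gamma_xxy = 8860/16647, Gamma_xyy = 5488/49941, Gamma_yxx = -39810/5549, Gamma_yxy = -11220/5549, Gamma_yyy = -4144/16647; accelerations (d^2x/dtau^2, d^2y/dtau^2) = (-70969/799056, -27697/532704)

E = 225/16, F = 37/12, G = 49/36 at the point
E_x = -35/2, E_y = 5/2, F_x = -67/12, F_y = -1/3, G_x = -20/9, G_y = 0
EG - F^2 = 5549/576;  g^inv = (576/5549) * [[49/36, -37/12], [-37/12, 225/16]]
first-kind symbols [ij,l] = (1/2)(d_i g_jl + d_j g_il - d_l g_ij): [xx,x] = E_x/2 = -35/4, [xx,y] = F_x - E_y/2 = -41/6, [xy,x] = E_y/2 = 5/4, [xy,y] = G_x/2 = -10/9, [yy,x] = F_y - G_x/2 = 7/9, [yy,y] = G_y/2 = 0
Gamma^x_ij = (G*[ij,x] - F*[ij,y])/(EG - F^2), Gamma^y_ij = (E*[ij,y] - F*[ij,x])/(EG - F^2)
Gamma_xxx = 5276/5549, Gamma_xxy = 8860/16647, Gamma_xyy = 5488/49941, Gamma_yxx = -39810/5549, Gamma_yxy = -11220/5549, Gamma_yyy = -4144/16647
d^2x/dtau^2 = -(Gamma_xxx*(-1/8)^2 + 2*Gamma_xxy*(-1/8)*(13/8) + Gamma_xyy*(13/8)^2) = -70969/799056
d^2y/dtau^2 = -(Gamma_yxx*(-1/8)^2 + 2*Gamma_yxy*(-1/8)*(13/8) + Gamma_yyy*(13/8)^2) = -27697/532704


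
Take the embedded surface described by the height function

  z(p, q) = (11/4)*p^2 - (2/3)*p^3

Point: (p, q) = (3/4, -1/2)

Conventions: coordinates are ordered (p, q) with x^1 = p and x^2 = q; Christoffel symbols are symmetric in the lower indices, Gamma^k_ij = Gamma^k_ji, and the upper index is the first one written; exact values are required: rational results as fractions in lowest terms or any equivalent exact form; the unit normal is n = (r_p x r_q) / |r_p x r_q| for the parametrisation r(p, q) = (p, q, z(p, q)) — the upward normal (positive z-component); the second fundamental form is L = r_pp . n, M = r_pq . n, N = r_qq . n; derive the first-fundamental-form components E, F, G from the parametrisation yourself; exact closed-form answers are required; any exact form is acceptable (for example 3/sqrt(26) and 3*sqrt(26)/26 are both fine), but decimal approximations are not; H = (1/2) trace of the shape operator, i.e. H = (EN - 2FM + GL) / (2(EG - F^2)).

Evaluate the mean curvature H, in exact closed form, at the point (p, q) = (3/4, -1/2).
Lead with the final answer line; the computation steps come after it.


Answer: H = sqrt(10)/80

z_p = 3, z_q = 0, z_pp = 5/2, z_pq = 0, z_qq = 0
E = 10, F = 0, G = 1; answer radicand W^2 = 10
unnormalised second-form numerators: l = 5/2, m = 0, n = 0; L = l/sqrt(10), and similarly M = m/sqrt(W^2), N = n/sqrt(W^2)
H = (E*n - 2*F*m + G*l) / (2*(EG - F^2)*sqrt(W^2)); E*n - 2*F*m + G*l = 5/2, EG - F^2 = 10, so H = (1/8)/sqrt(10)


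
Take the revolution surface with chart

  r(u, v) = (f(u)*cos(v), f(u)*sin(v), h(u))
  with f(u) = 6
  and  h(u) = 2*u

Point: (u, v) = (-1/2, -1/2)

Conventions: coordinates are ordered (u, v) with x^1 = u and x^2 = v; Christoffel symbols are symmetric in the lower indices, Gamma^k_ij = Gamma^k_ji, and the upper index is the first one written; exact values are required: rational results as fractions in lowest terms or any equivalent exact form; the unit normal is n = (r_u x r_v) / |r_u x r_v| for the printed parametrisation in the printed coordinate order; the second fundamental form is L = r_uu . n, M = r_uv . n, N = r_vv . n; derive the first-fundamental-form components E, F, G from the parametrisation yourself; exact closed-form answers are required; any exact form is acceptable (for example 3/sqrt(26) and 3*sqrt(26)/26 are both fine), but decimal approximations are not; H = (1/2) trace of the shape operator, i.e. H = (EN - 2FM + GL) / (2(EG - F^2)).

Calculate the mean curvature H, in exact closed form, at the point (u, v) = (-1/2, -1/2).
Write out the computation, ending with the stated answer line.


f = 6, f' = 0, f'' = 0, h' = 2, h'' = 0
E = 4, F = 0, G = 36; answer radicand W^2 = 4
unnormalised second-form numerators: l = 0, m = 0, n = 12; L = l/sqrt(4), and similarly M = m/sqrt(W^2), N = n/sqrt(W^2)
H = (E*n - 2*F*m + G*l) / (2*(EG - F^2)*sqrt(W^2)); E*n - 2*F*m + G*l = 48, EG - F^2 = 144, so H = (1/6)/sqrt(4)

Answer: H = 1/12


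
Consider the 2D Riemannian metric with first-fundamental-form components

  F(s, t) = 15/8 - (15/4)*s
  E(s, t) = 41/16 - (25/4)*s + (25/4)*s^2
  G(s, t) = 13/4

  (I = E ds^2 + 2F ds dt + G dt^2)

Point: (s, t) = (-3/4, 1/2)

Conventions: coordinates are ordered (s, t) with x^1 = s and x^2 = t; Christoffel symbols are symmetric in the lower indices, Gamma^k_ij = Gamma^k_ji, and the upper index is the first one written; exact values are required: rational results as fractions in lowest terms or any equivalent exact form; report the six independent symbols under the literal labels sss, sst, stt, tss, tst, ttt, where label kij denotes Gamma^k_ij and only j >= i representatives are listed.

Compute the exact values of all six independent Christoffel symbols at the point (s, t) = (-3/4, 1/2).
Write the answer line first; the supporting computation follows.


Answer: Gamma_sss = -500/833, Gamma_sst = 0, Gamma_stt = 0, Gamma_tss = -240/833, Gamma_tst = 0, Gamma_ttt = 0

E = 689/64, F = 75/16, G = 13/4 at the point
E_s = -125/8, E_t = 0, F_s = -15/4, F_t = 0, G_s = 0, G_t = 0
EG - F^2 = 833/64;  g^inv = (64/833) * [[13/4, -75/16], [-75/16, 689/64]]
first-kind symbols [ij,l] = (1/2)(d_i g_jl + d_j g_il - d_l g_ij): [ss,s] = E_s/2 = -125/16, [ss,t] = F_s - E_t/2 = -15/4, [st,s] = E_t/2 = 0, [st,t] = G_s/2 = 0, [tt,s] = F_t - G_s/2 = 0, [tt,t] = G_t/2 = 0
Gamma^s_ij = (G*[ij,s] - F*[ij,t])/(EG - F^2), Gamma^t_ij = (E*[ij,t] - F*[ij,s])/(EG - F^2)


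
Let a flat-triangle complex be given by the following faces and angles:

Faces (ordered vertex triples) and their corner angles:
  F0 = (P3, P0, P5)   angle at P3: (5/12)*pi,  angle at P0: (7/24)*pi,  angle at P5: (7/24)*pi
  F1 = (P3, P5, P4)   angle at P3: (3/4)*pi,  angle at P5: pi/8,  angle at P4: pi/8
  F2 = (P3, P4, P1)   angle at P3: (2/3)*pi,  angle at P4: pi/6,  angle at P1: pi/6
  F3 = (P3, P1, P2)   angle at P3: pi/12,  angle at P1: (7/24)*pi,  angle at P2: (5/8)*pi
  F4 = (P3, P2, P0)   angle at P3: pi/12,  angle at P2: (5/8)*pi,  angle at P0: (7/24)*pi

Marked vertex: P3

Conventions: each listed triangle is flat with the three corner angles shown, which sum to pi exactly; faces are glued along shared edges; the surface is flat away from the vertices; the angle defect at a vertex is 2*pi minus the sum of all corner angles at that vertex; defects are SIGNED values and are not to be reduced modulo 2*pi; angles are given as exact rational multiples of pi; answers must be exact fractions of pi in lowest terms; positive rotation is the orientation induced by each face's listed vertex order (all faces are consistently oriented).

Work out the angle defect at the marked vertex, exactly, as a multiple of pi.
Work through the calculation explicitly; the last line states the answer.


Sum of corner angles at P3: 2*pi
defect = 2*pi - 2*pi

Answer: defect(P3) = 0


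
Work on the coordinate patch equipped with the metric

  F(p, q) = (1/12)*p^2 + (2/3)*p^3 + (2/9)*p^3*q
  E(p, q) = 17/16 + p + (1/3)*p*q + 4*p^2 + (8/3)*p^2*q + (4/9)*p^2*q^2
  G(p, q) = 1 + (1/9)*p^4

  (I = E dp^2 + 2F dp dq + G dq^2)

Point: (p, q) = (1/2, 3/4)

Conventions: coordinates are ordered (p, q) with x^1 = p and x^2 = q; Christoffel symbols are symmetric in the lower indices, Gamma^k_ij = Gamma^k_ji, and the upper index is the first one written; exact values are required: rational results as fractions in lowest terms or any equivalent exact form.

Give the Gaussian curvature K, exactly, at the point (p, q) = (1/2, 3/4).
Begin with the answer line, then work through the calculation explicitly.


Answer: K = -2304/219961

E = 13/4, F = 1/8, G = 145/144, EG - F^2 = 469/144 at the point
E_p = 15/2, E_q = 1, F_p = 17/24, F_q = 1/36, G_p = 1/18, G_q = 0
E_qq = 2/9, F_pq = 1/6, G_pp = 1/3
Evaluate Brioschi's two determinant matrices M1, M2 and divide by (EG - F^2)^2.
M1 = [[-E_qq/2 + F_pq - G_pp/2, E_p/2, F_p - E_q/2], [F_q - G_p/2, E, F], [G_q/2, F, G]] = [[-1/9, 15/4, 5/24], [0, 13/4, 1/8], [0, 1/8, 145/144]]; det M1 = -469/1296
M2 = [[0, E_q/2, G_p/2], [E_q/2, E, F], [G_p/2, F, G]] = [[0, 1/2, 1/36], [1/2, 13/4, 1/8], [1/36, 1/8, 145/144]]; det M2 = -325/1296
det M1 - det M2 = -1/9; K = -1/9 / (469/144)^2 = -2304/219961


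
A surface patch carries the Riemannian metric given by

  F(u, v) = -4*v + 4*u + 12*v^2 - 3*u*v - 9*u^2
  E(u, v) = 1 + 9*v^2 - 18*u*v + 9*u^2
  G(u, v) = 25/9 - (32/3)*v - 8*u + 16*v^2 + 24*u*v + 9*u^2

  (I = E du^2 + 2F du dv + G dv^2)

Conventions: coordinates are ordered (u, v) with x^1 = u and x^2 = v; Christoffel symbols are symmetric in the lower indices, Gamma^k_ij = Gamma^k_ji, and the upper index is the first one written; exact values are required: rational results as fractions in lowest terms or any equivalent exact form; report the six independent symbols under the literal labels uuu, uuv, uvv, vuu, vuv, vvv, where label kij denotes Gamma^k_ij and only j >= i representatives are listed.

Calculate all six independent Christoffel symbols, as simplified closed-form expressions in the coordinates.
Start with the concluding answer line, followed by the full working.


Answer: Gamma_uuu = (81*u - 81*v)/(162*u^2 + 54*u*v - 72*u + 225*v^2 - 96*v + 25), Gamma_uuv = (-81*u + 81*v)/(162*u^2 + 54*u*v - 72*u + 225*v^2 - 96*v + 25), Gamma_uvv = (-108*u + 108*v)/(162*u^2 + 54*u*v - 72*u + 225*v^2 - 96*v + 25), Gamma_vuu = (-81*u - 108*v + 36)/(162*u^2 + 54*u*v - 72*u + 225*v^2 - 96*v + 25), Gamma_vuv = (81*u + 108*v - 36)/(162*u^2 + 54*u*v - 72*u + 225*v^2 - 96*v + 25), Gamma_vvv = (108*u + 144*v - 48)/(162*u^2 + 54*u*v - 72*u + 225*v^2 - 96*v + 25)

E = 1 + 9*v^2 - 18*u*v + 9*u^2; F = -4*v + 4*u + 12*v^2 - 3*u*v - 9*u^2; G = 25/9 - (32/3)*v - 8*u + 16*v^2 + 24*u*v + 9*u^2
Gamma^k_ij = (1/2) g^{kl} (d_i g_jl + d_j g_il - d_l g_ij), with g^inv = (1/(EG-F^2)) [[G, -F], [-F, E]]
first partials: E_u = -18*v + 18*u, E_v = 18*v - 18*u, F_u = 4 - 3*v - 18*u, F_v = -4 + 24*v - 3*u, G_u = -8 + 24*v + 18*u, G_v = -32/3 + 32*v + 24*u
D = EG - F^2 = 25/9 - (32/3)*v - 8*u + 25*v^2 + 6*u*v + 18*u^2
expanded: Gamma^u_uu = (G E_u - 2F F_u + F E_v)/(2D), Gamma^u_uv = (G E_v - F G_u)/(2D), Gamma^u_vv = (2G F_v - G G_u - F G_v)/(2D), Gamma^v_uu = (2E F_u - E E_v - F E_u)/(2D), Gamma^v_uv = (E G_u - F E_v)/(2D), Gamma^v_vv = (E G_v - 2F F_v + F G_u)/(2D); substitute and cancel common factors


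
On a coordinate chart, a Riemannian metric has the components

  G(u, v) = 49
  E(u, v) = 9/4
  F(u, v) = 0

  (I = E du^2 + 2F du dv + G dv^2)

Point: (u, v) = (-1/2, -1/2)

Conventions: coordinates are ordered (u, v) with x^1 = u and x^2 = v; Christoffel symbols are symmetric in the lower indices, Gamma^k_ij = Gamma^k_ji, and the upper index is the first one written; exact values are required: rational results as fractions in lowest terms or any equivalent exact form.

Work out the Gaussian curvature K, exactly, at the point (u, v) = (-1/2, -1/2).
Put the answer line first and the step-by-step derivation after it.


Answer: K = 0

E = 9/4, F = 0, G = 49, EG - F^2 = 441/4 at the point
E_u = 0, E_v = 0, F_u = 0, F_v = 0, G_u = 0, G_v = 0
E_vv = 0, F_uv = 0, G_uu = 0
Brioschi: K = (det M1 - det M2) / (EG - F^2)^2 with the standard first/second-derivative matrices M1, M2.
M1 = [[-E_vv/2 + F_uv - G_uu/2, E_u/2, F_u - E_v/2], [F_v - G_u/2, E, F], [G_v/2, F, G]] = [[0, 0, 0], [0, 9/4, 0], [0, 0, 49]]; det M1 = 0
M2 = [[0, E_v/2, G_u/2], [E_v/2, E, F], [G_u/2, F, G]] = [[0, 0, 0], [0, 9/4, 0], [0, 0, 49]]; det M2 = 0
det M1 - det M2 = 0; K = 0 / (441/4)^2 = 0


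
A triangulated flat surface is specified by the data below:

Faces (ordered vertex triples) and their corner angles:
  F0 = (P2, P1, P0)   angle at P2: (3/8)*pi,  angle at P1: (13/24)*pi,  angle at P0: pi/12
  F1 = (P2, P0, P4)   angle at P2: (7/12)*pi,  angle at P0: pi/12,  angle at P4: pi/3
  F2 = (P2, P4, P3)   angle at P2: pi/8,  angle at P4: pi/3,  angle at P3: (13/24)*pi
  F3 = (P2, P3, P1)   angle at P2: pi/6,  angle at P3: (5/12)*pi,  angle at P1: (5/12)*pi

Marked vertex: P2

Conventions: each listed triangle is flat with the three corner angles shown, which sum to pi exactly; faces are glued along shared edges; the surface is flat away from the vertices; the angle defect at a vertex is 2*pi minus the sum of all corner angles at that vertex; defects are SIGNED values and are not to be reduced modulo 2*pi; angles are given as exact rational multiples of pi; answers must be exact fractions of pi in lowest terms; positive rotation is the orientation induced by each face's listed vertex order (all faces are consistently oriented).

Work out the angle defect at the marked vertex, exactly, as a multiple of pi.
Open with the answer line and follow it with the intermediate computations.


Answer: defect(P2) = (3/4)*pi

Sum of corner angles at P2: (5/4)*pi
defect = 2*pi - (5/4)*pi


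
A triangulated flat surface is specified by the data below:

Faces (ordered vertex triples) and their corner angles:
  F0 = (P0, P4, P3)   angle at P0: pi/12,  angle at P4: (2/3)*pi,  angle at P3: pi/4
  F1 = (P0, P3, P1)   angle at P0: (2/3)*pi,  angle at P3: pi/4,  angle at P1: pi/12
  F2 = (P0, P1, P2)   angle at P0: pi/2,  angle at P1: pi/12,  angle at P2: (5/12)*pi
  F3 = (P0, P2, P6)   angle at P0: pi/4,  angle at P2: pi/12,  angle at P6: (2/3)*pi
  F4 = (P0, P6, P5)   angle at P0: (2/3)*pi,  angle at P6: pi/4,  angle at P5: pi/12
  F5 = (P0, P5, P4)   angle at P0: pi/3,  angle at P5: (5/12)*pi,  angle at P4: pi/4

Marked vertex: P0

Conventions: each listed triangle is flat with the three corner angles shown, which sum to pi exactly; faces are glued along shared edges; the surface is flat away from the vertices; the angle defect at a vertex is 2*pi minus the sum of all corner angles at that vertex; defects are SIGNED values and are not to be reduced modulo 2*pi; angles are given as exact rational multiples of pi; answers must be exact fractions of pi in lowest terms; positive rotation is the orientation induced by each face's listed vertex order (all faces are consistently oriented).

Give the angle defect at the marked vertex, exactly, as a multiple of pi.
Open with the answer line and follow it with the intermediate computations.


Answer: defect(P0) = -pi/2

Sum of corner angles at P0: (5/2)*pi
defect = 2*pi - (5/2)*pi


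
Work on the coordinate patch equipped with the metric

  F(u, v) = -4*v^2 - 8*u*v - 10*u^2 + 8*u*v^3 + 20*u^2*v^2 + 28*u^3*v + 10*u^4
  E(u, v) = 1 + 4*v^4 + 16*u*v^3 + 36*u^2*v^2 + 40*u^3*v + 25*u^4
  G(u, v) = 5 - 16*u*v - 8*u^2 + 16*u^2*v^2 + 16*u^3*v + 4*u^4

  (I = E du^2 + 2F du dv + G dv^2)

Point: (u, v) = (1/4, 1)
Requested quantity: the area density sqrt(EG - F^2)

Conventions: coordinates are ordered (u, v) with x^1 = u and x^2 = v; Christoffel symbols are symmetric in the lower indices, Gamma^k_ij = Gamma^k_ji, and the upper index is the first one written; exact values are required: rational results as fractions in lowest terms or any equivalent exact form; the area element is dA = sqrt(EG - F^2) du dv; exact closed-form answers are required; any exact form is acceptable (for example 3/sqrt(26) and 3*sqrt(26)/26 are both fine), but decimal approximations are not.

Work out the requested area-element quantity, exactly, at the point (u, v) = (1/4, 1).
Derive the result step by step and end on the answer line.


E = 3065/256, F = -371/128, G = 113/64; EG - F^2 = 3261/256

Answer: sqrt(EG - F^2) = sqrt(3261)/16


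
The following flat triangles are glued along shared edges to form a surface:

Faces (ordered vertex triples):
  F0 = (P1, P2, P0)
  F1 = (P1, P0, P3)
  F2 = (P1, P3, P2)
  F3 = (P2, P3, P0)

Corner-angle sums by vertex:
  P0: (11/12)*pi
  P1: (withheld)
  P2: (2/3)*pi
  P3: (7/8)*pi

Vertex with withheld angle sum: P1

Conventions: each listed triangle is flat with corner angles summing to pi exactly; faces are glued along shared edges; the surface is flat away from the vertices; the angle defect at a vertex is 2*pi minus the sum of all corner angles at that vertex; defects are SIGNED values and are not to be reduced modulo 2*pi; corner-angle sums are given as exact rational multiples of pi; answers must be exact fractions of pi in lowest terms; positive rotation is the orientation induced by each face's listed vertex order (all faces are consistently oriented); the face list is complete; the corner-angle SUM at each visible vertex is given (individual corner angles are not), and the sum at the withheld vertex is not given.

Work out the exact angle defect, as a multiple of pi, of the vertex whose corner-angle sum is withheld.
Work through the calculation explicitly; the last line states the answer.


V = 4, E = 6, F = 4; chi = V - E + F = 2
Gauss-Bonnet: total defect = 2*pi*chi = 4*pi; visible defects sum to (85/24)*pi

Answer: defect(P1) = (11/24)*pi


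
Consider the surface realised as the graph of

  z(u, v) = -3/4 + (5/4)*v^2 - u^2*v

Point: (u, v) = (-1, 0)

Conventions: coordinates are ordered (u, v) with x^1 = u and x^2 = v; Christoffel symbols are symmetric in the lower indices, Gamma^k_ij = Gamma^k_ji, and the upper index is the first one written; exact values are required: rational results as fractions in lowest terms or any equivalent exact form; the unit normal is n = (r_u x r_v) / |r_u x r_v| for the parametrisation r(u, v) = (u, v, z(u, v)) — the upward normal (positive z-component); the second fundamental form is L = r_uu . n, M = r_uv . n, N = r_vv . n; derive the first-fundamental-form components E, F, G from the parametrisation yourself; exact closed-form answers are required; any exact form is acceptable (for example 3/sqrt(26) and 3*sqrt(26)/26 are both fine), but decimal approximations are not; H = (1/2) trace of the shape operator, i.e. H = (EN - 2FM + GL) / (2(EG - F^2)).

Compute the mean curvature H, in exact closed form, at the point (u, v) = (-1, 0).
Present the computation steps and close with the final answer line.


z_u = 0, z_v = -1, z_uu = 0, z_uv = 2, z_vv = 5/2
E = 1, F = 0, G = 2; answer radicand W^2 = 2
unnormalised second-form numerators: l = 0, m = 2, n = 5/2; L = l/sqrt(2), and similarly M = m/sqrt(W^2), N = n/sqrt(W^2)
H = (E*n - 2*F*m + G*l) / (2*(EG - F^2)*sqrt(W^2)); E*n - 2*F*m + G*l = 5/2, EG - F^2 = 2, so H = (5/8)/sqrt(2)

Answer: H = 5*sqrt(2)/16


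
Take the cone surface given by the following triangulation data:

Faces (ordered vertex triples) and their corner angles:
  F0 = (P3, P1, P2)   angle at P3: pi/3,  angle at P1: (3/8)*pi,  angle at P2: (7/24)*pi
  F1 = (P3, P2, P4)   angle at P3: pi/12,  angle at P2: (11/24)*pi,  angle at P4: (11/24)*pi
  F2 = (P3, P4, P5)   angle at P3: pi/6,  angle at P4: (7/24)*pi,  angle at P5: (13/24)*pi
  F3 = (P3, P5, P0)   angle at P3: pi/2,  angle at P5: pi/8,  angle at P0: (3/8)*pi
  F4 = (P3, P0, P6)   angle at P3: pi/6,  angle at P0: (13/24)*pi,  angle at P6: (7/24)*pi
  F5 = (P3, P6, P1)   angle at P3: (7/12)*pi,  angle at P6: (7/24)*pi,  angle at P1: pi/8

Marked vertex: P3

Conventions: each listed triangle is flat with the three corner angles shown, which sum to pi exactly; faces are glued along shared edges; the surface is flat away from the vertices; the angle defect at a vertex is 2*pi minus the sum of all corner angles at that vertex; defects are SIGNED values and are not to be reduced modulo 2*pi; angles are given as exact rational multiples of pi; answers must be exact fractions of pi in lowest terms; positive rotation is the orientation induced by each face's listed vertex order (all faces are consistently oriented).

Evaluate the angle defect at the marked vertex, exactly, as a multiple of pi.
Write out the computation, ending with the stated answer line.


Sum of corner angles at P3: (11/6)*pi
defect = 2*pi - (11/6)*pi

Answer: defect(P3) = pi/6


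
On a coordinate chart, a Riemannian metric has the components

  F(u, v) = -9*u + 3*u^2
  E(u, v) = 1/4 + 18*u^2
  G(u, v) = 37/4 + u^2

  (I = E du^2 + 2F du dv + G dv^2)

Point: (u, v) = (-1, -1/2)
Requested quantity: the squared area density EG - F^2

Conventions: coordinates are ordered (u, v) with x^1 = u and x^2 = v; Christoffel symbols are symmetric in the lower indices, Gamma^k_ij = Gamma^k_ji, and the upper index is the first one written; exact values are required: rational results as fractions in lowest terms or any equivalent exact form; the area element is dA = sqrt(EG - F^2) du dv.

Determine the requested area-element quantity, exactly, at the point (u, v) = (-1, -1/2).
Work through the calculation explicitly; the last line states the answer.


E = 73/4, F = 12, G = 41/4; EG - F^2 = 689/16

Answer: EG - F^2 = 689/16


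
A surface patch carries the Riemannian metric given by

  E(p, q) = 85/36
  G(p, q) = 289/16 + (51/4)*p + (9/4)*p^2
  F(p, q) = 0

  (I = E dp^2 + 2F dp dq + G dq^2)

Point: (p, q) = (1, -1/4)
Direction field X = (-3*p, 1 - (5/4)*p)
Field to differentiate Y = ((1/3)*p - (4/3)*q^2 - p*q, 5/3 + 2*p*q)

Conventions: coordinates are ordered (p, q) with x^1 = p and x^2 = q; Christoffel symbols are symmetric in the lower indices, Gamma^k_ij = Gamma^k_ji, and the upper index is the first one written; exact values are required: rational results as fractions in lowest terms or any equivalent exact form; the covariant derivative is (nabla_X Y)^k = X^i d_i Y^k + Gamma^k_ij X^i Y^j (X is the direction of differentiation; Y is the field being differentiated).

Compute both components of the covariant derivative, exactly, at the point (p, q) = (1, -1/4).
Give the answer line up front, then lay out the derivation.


Answer: (nabla_X Y)^p = -2453/4080, (nabla_X Y)^q = 5/92

E = 85/36, F = 0, G = 529/16 at the point
E_p = 0, E_q = 0, F_p = 0, F_q = 0, G_p = 69/4, G_q = 0
EG - F^2 = 44965/576;  g^inv = (576/44965) * [[529/16, 0], [0, 85/36]]
first-kind symbols [ij,l] = (1/2)(d_i g_jl + d_j g_il - d_l g_ij): [pp,p] = E_p/2 = 0, [pp,q] = F_p - E_q/2 = 0, [pq,p] = E_q/2 = 0, [pq,q] = G_p/2 = 69/8, [qq,p] = F_q - G_p/2 = -69/8, [qq,q] = G_q/2 = 0
Gamma^p_ij = (G*[ij,p] - F*[ij,q])/(EG - F^2), Gamma^q_ij = (E*[ij,q] - F*[ij,p])/(EG - F^2)
Gamma_ppp = 0, Gamma_ppq = 0, Gamma_pqq = -621/170, Gamma_qpp = 0, Gamma_qpq = 6/23, Gamma_qqq = 0
X = (-3, -1/4), Y = (1/2, 7/6) at the point
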